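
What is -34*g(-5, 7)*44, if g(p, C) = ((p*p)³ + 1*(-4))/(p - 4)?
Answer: 7789672/3 ≈ 2.5966e+6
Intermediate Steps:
g(p, C) = (-4 + p⁶)/(-4 + p) (g(p, C) = ((p²)³ - 4)/(-4 + p) = (p⁶ - 4)/(-4 + p) = (-4 + p⁶)/(-4 + p))
-34*g(-5, 7)*44 = -34*(-4 + (-5)⁶)/(-4 - 5)*44 = -34*(-4 + 15625)/(-9)*44 = -(-34)*15621/9*44 = -34*(-5207/3)*44 = (177038/3)*44 = 7789672/3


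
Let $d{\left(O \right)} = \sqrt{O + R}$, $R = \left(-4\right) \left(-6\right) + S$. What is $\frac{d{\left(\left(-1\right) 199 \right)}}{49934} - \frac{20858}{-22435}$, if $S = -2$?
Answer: $\frac{20858}{22435} + \frac{i \sqrt{177}}{49934} \approx 0.92971 + 0.00026643 i$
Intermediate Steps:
$R = 22$ ($R = \left(-4\right) \left(-6\right) - 2 = 24 - 2 = 22$)
$d{\left(O \right)} = \sqrt{22 + O}$ ($d{\left(O \right)} = \sqrt{O + 22} = \sqrt{22 + O}$)
$\frac{d{\left(\left(-1\right) 199 \right)}}{49934} - \frac{20858}{-22435} = \frac{\sqrt{22 - 199}}{49934} - \frac{20858}{-22435} = \sqrt{22 - 199} \cdot \frac{1}{49934} - - \frac{20858}{22435} = \sqrt{-177} \cdot \frac{1}{49934} + \frac{20858}{22435} = i \sqrt{177} \cdot \frac{1}{49934} + \frac{20858}{22435} = \frac{i \sqrt{177}}{49934} + \frac{20858}{22435} = \frac{20858}{22435} + \frac{i \sqrt{177}}{49934}$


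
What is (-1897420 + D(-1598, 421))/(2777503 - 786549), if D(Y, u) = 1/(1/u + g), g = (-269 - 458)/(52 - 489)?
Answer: -581566635703/610235364816 ≈ -0.95302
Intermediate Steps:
g = 727/437 (g = -727/(-437) = -727*(-1/437) = 727/437 ≈ 1.6636)
D(Y, u) = 1/(727/437 + 1/u) (D(Y, u) = 1/(1/u + 727/437) = 1/(727/437 + 1/u))
(-1897420 + D(-1598, 421))/(2777503 - 786549) = (-1897420 + 437*421/(437 + 727*421))/(2777503 - 786549) = (-1897420 + 437*421/(437 + 306067))/1990954 = (-1897420 + 437*421/306504)*(1/1990954) = (-1897420 + 437*421*(1/306504))*(1/1990954) = (-1897420 + 183977/306504)*(1/1990954) = -581566635703/306504*1/1990954 = -581566635703/610235364816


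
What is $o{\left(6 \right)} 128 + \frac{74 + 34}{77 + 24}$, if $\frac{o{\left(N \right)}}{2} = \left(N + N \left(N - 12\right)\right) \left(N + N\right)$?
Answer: $- \frac{9308052}{101} \approx -92159.0$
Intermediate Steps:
$o{\left(N \right)} = 4 N \left(N + N \left(-12 + N\right)\right)$ ($o{\left(N \right)} = 2 \left(N + N \left(N - 12\right)\right) \left(N + N\right) = 2 \left(N + N \left(-12 + N\right)\right) 2 N = 2 \cdot 2 N \left(N + N \left(-12 + N\right)\right) = 4 N \left(N + N \left(-12 + N\right)\right)$)
$o{\left(6 \right)} 128 + \frac{74 + 34}{77 + 24} = 4 \cdot 6^{2} \left(-11 + 6\right) 128 + \frac{74 + 34}{77 + 24} = 4 \cdot 36 \left(-5\right) 128 + \frac{108}{101} = \left(-720\right) 128 + 108 \cdot \frac{1}{101} = -92160 + \frac{108}{101} = - \frac{9308052}{101}$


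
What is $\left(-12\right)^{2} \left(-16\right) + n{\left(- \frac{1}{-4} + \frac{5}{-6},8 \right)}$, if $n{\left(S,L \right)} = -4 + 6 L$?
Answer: $-2260$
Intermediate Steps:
$\left(-12\right)^{2} \left(-16\right) + n{\left(- \frac{1}{-4} + \frac{5}{-6},8 \right)} = \left(-12\right)^{2} \left(-16\right) + \left(-4 + 6 \cdot 8\right) = 144 \left(-16\right) + \left(-4 + 48\right) = -2304 + 44 = -2260$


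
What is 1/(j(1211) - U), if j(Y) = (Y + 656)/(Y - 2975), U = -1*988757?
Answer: 1764/1744165481 ≈ 1.0114e-6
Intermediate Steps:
U = -988757
j(Y) = (656 + Y)/(-2975 + Y)
1/(j(1211) - U) = 1/((656 + 1211)/(-2975 + 1211) - 1*(-988757)) = 1/(1867/(-1764) + 988757) = 1/(-1/1764*1867 + 988757) = 1/(-1867/1764 + 988757) = 1/(1744165481/1764) = 1764/1744165481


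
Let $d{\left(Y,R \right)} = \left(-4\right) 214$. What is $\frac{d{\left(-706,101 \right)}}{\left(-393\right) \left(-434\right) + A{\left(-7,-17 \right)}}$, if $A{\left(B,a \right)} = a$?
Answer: $- \frac{856}{170545} \approx -0.0050192$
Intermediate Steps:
$d{\left(Y,R \right)} = -856$
$\frac{d{\left(-706,101 \right)}}{\left(-393\right) \left(-434\right) + A{\left(-7,-17 \right)}} = - \frac{856}{\left(-393\right) \left(-434\right) - 17} = - \frac{856}{170562 - 17} = - \frac{856}{170545}$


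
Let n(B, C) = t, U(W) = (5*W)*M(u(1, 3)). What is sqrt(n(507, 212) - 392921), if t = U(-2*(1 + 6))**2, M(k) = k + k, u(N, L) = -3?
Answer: I*sqrt(216521) ≈ 465.32*I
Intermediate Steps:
M(k) = 2*k
U(W) = -30*W (U(W) = (5*W)*(2*(-3)) = (5*W)*(-6) = -30*W)
t = 176400 (t = (-(-60)*(1 + 6))**2 = (-(-60)*7)**2 = (-30*(-14))**2 = 420**2 = 176400)
n(B, C) = 176400
sqrt(n(507, 212) - 392921) = sqrt(176400 - 392921) = sqrt(-216521) = I*sqrt(216521)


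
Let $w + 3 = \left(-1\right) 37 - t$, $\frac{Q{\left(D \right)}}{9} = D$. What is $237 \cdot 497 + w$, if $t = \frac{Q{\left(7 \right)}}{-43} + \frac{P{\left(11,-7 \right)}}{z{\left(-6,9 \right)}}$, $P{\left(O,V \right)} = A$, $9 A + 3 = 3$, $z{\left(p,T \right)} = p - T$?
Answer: $\frac{5063270}{43} \approx 1.1775 \cdot 10^{5}$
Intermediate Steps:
$A = 0$ ($A = - \frac{1}{3} + \frac{1}{9} \cdot 3 = - \frac{1}{3} + \frac{1}{3} = 0$)
$P{\left(O,V \right)} = 0$
$Q{\left(D \right)} = 9 D$
$t = - \frac{63}{43}$ ($t = \frac{9 \cdot 7}{-43} + \frac{0}{-6 - 9} = 63 \left(- \frac{1}{43}\right) + \frac{0}{-6 - 9} = - \frac{63}{43} + \frac{0}{-15} = - \frac{63}{43} + 0 \left(- \frac{1}{15}\right) = - \frac{63}{43} + 0 = - \frac{63}{43} \approx -1.4651$)
$w = - \frac{1657}{43}$ ($w = -3 - \frac{1528}{43} = - \frac{1657}{43} \approx -38.535$)
$237 \cdot 497 + w = 237 \cdot 497 - \frac{1657}{43} = 117789 - \frac{1657}{43} = \frac{5063270}{43}$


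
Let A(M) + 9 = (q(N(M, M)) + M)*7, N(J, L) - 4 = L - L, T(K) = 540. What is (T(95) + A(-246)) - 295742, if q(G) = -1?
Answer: -296940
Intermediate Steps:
N(J, L) = 4 (N(J, L) = 4 + (L - L) = 4 + 0 = 4)
A(M) = -16 + 7*M (A(M) = -9 + (-1 + M)*7 = -9 + (-7 + 7*M) = -16 + 7*M)
(T(95) + A(-246)) - 295742 = (540 + (-16 + 7*(-246))) - 295742 = (540 + (-16 - 1722)) - 295742 = (540 - 1738) - 295742 = -1198 - 295742 = -296940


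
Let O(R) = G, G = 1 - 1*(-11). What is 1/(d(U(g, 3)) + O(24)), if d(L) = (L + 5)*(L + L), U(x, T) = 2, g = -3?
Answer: 1/40 ≈ 0.025000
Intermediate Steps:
G = 12 (G = 1 + 11 = 12)
O(R) = 12
d(L) = 2*L*(5 + L) (d(L) = (5 + L)*(2*L) = 2*L*(5 + L))
1/(d(U(g, 3)) + O(24)) = 1/(2*2*(5 + 2) + 12) = 1/(2*2*7 + 12) = 1/(28 + 12) = 1/40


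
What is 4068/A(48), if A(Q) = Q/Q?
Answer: 4068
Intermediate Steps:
A(Q) = 1
4068/A(48) = 4068/1 = 4068*1 = 4068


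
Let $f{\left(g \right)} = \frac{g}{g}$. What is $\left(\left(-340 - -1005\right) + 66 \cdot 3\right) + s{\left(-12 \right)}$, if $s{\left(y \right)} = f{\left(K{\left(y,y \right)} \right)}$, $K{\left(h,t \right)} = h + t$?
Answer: $864$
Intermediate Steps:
$f{\left(g \right)} = 1$
$s{\left(y \right)} = 1$
$\left(\left(-340 - -1005\right) + 66 \cdot 3\right) + s{\left(-12 \right)} = \left(\left(-340 - -1005\right) + 66 \cdot 3\right) + 1 = \left(\left(-340 + 1005\right) + 198\right) + 1 = \left(665 + 198\right) + 1 = 863 + 1 = 864$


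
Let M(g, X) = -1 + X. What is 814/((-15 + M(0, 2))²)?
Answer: 407/98 ≈ 4.1531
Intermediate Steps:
814/((-15 + M(0, 2))²) = 814/((-15 + (-1 + 2))²) = 814/((-15 + 1)²) = 814/((-14)²) = 814/196 = 814*(1/196) = 407/98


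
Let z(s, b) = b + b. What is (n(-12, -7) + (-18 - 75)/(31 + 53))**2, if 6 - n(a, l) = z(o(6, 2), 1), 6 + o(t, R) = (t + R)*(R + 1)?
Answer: 6561/784 ≈ 8.3686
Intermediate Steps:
o(t, R) = -6 + (1 + R)*(R + t) (o(t, R) = -6 + (t + R)*(R + 1) = -6 + (R + t)*(1 + R) = -6 + (1 + R)*(R + t))
z(s, b) = 2*b
n(a, l) = 4 (n(a, l) = 6 - 2 = 4)
(n(-12, -7) + (-18 - 75)/(31 + 53))**2 = (4 + (-18 - 75)/(31 + 53))**2 = (4 - 93/84)**2 = (4 - 93*1/84)**2 = (4 - 31/28)**2 = (81/28)**2 = 6561/784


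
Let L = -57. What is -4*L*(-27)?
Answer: -6156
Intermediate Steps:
-4*L*(-27) = -4*(-57)*(-27) = 228*(-27) = -6156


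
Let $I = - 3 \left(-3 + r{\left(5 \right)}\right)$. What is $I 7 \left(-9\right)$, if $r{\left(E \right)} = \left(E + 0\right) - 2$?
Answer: $0$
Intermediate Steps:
$r{\left(E \right)} = -2 + E$ ($r{\left(E \right)} = E - 2 = -2 + E$)
$I = 0$ ($I = - 3 \left(-3 + \left(-2 + 5\right)\right) = - 3 \left(-3 + 3\right) = \left(-3\right) 0 = 0$)
$I 7 \left(-9\right) = 0 \cdot 7 \left(-9\right) = 0 \left(-9\right) = 0$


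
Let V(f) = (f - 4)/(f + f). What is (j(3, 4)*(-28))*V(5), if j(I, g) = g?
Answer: -56/5 ≈ -11.200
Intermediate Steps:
V(f) = (-4 + f)/(2*f) (V(f) = (-4 + f)/((2*f)) = (-4 + f)*(1/(2*f)) = (-4 + f)/(2*f))
(j(3, 4)*(-28))*V(5) = (4*(-28))*((½)*(-4 + 5)/5) = -56/5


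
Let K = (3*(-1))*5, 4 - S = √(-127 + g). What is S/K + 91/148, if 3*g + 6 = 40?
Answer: 773/2220 + I*√1041/45 ≈ 0.3482 + 0.71699*I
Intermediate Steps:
g = 34/3 (g = -2 + (⅓)*40 = -2 + 40/3 = 34/3 ≈ 11.333)
S = 4 - I*√1041/3 (S = 4 - √(-127 + 34/3) = 4 - √(-347/3) = 4 - I*√1041/3 ≈ 4.0 - 10.755*I)
K = -15 (K = -3*5 = -15)
S/K + 91/148 = (4 - I*√1041/3)/(-15) + 91/148 = (4 - I*√1041/3)*(-1/15) + 91*(1/148) = (-4/15 + I*√1041/45) + 91/148 = 773/2220 + I*√1041/45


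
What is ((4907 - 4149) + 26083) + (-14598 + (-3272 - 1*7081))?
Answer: 1890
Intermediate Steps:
((4907 - 4149) + 26083) + (-14598 + (-3272 - 1*7081)) = (758 + 26083) + (-14598 + (-3272 - 7081)) = 26841 + (-14598 - 10353) = 26841 - 24951 = 1890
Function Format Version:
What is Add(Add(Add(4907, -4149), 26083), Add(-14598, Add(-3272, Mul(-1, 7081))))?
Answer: 1890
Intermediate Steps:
Add(Add(Add(4907, -4149), 26083), Add(-14598, Add(-3272, Mul(-1, 7081)))) = Add(Add(758, 26083), Add(-14598, Add(-3272, -7081))) = Add(26841, Add(-14598, -10353)) = Add(26841, -24951) = 1890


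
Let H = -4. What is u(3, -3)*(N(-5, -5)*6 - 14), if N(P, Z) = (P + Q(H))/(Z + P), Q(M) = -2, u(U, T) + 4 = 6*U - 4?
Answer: -98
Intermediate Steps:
u(U, T) = -8 + 6*U (u(U, T) = -4 + (6*U - 4) = -4 + (-4 + 6*U) = -8 + 6*U)
N(P, Z) = (-2 + P)/(P + Z) (N(P, Z) = (P - 2)/(Z + P) = (-2 + P)/(P + Z))
u(3, -3)*(N(-5, -5)*6 - 14) = (-8 + 6*3)*(((-2 - 5)/(-5 - 5))*6 - 14) = (-8 + 18)*((-7/(-10))*6 - 14) = 10*(-1/10*(-7)*6 - 14) = 10*((7/10)*6 - 14) = 10*(21/5 - 14) = 10*(-49/5) = -98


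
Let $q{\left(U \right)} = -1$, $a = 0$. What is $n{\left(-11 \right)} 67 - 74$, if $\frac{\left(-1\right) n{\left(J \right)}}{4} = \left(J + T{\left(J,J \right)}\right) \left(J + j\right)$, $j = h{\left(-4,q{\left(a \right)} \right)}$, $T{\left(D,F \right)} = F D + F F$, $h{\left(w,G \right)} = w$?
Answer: $928546$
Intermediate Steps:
$T{\left(D,F \right)} = F^{2} + D F$ ($T{\left(D,F \right)} = D F + F^{2} = F^{2} + D F$)
$j = -4$
$n{\left(J \right)} = - 4 \left(-4 + J\right) \left(J + 2 J^{2}\right)$ ($n{\left(J \right)} = - 4 \left(J + J \left(J + J\right)\right) \left(J - 4\right) = - 4 \left(J + J 2 J\right) \left(-4 + J\right) = - 4 \left(J + 2 J^{2}\right) \left(-4 + J\right) = - 4 \left(-4 + J\right) \left(J + 2 J^{2}\right)$)
$n{\left(-11 \right)} 67 - 74 = 4 \left(-11\right) \left(4 - 2 \left(-11\right)^{2} + 7 \left(-11\right)\right) 67 - 74 = 4 \left(-11\right) \left(4 - 242 - 77\right) 67 - 74 = 4 \left(-11\right) \left(-315\right) 67 - 74 = 13860 \cdot 67 - 74 = 928620 - 74 = 928546$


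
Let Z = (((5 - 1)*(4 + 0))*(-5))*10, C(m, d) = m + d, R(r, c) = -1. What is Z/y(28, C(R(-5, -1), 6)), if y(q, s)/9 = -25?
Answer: 32/9 ≈ 3.5556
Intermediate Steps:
C(m, d) = d + m
y(q, s) = -225 (y(q, s) = 9*(-25) = -225)
Z = -800 (Z = ((4*4)*(-5))*10 = (16*(-5))*10 = -80*10 = -800)
Z/y(28, C(R(-5, -1), 6)) = -800/(-225) = -800*(-1/225) = 32/9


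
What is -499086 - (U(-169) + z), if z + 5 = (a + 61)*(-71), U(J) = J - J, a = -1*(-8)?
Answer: -494182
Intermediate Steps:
a = 8
U(J) = 0
z = -4904 (z = -5 + (8 + 61)*(-71) = -5 + 69*(-71) = -5 - 4899 = -4904)
-499086 - (U(-169) + z) = -499086 - (0 - 4904) = -499086 - 1*(-4904) = -499086 + 4904 = -494182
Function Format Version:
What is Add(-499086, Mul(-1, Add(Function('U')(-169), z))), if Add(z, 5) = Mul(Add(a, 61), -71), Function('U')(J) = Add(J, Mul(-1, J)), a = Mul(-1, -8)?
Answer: -494182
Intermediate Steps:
a = 8
Function('U')(J) = 0
z = -4904 (z = Add(-5, Mul(Add(8, 61), -71)) = Add(-5, Mul(69, -71)) = Add(-5, -4899) = -4904)
Add(-499086, Mul(-1, Add(Function('U')(-169), z))) = Add(-499086, Mul(-1, Add(0, -4904))) = Add(-499086, Mul(-1, -4904)) = Add(-499086, 4904) = -494182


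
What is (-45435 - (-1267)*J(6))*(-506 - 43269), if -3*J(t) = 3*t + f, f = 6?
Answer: 2432620525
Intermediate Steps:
J(t) = -2 - t (J(t) = -(3*t + 6)/3 = -(6 + 3*t)/3 = -2 - t)
(-45435 - (-1267)*J(6))*(-506 - 43269) = (-45435 - (-1267)*(-2 - 1*6))*(-506 - 43269) = (-45435 - (-1267)*(-2 - 6))*(-43775) = (-45435 - (-1267)*(-8))*(-43775) = (-45435 - 1267*8)*(-43775) = (-45435 - 10136)*(-43775) = -55571*(-43775) = 2432620525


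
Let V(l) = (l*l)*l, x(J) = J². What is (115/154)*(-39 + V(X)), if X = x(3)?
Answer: 39675/77 ≈ 515.26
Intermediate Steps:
X = 9 (X = 3² = 9)
V(l) = l³ (V(l) = l²*l = l³)
(115/154)*(-39 + V(X)) = (115/154)*(-39 + 9³) = (115*(1/154))*(-39 + 729) = (115/154)*690 = 39675/77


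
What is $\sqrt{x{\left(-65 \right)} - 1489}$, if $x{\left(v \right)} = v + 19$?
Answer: $i \sqrt{1535} \approx 39.179 i$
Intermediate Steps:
$x{\left(v \right)} = 19 + v$
$\sqrt{x{\left(-65 \right)} - 1489} = \sqrt{\left(19 - 65\right) - 1489} = \sqrt{-46 - 1489} = \sqrt{-1535} = i \sqrt{1535}$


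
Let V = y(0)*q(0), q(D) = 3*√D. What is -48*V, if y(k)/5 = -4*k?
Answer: 0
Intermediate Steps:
y(k) = -20*k (y(k) = 5*(-4*k) = -20*k)
V = 0 (V = (-20*0)*(3*√0) = 0*(3*0) = 0*0 = 0)
-48*V = -48*0 = 0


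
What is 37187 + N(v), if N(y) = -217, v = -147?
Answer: 36970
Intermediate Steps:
37187 + N(v) = 37187 - 217 = 36970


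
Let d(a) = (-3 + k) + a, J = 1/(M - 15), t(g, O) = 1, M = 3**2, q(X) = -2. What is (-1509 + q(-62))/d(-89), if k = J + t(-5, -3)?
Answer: 9066/547 ≈ 16.574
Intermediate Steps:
M = 9
J = -1/6 (J = 1/(9 - 15) = 1/(-6) = -1/6 ≈ -0.16667)
k = 5/6 (k = -1/6 + 1 = 5/6 ≈ 0.83333)
d(a) = -13/6 + a (d(a) = (-3 + 5/6) + a = -13/6 + a)
(-1509 + q(-62))/d(-89) = (-1509 - 2)/(-13/6 - 89) = -1511/(-547/6) = -1511*(-6/547) = 9066/547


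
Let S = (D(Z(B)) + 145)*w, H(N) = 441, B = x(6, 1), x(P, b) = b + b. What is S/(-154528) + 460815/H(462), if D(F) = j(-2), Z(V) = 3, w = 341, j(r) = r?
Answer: 2157191389/2065056 ≈ 1044.6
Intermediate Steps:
x(P, b) = 2*b
B = 2 (B = 2*1 = 2)
D(F) = -2
S = 48763 (S = (-2 + 145)*341 = 143*341 = 48763)
S/(-154528) + 460815/H(462) = 48763/(-154528) + 460815/441 = 48763*(-1/154528) + 460815*(1/441) = -4433/14048 + 153605/147 = 2157191389/2065056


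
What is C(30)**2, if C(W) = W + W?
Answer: 3600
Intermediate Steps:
C(W) = 2*W
C(30)**2 = (2*30)**2 = 60**2 = 3600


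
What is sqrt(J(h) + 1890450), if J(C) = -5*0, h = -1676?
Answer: 15*sqrt(8402) ≈ 1374.9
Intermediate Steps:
J(C) = 0
sqrt(J(h) + 1890450) = sqrt(0 + 1890450) = sqrt(1890450) = 15*sqrt(8402)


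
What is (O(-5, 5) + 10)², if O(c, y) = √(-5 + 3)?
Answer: (10 + I*√2)² ≈ 98.0 + 28.284*I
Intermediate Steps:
O(c, y) = I*√2 (O(c, y) = √(-2) = I*√2)
(O(-5, 5) + 10)² = (I*√2 + 10)² = (10 + I*√2)²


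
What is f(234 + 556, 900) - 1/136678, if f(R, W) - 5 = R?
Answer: 108659009/136678 ≈ 795.00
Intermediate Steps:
f(R, W) = 5 + R
f(234 + 556, 900) - 1/136678 = (5 + (234 + 556)) - 1/136678 = (5 + 790) - 1*1/136678 = 795 - 1/136678 = 108659009/136678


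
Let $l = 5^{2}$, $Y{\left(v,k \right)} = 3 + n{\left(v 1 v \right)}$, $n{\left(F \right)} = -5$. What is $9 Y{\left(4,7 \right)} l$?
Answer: $-450$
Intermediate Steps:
$Y{\left(v,k \right)} = -2$ ($Y{\left(v,k \right)} = 3 - 5 = -2$)
$l = 25$
$9 Y{\left(4,7 \right)} l = 9 \left(-2\right) 25 = \left(-18\right) 25 = -450$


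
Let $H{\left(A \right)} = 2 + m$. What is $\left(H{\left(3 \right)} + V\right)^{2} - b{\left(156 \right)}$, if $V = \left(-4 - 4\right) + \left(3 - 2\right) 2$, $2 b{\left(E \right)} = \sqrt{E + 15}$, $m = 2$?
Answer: $4 - \frac{3 \sqrt{19}}{2} \approx -2.5383$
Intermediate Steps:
$b{\left(E \right)} = \frac{\sqrt{15 + E}}{2}$ ($b{\left(E \right)} = \frac{\sqrt{E + 15}}{2} = \frac{\sqrt{15 + E}}{2}$)
$H{\left(A \right)} = 4$ ($H{\left(A \right)} = 2 + 2 = 4$)
$V = -6$ ($V = -8 + \left(3 - 2\right) 2 = -8 + 1 \cdot 2 = -8 + 2 = -6$)
$\left(H{\left(3 \right)} + V\right)^{2} - b{\left(156 \right)} = \left(4 - 6\right)^{2} - \frac{\sqrt{15 + 156}}{2} = \left(-2\right)^{2} - \frac{\sqrt{171}}{2} = 4 - \frac{3 \sqrt{19}}{2}$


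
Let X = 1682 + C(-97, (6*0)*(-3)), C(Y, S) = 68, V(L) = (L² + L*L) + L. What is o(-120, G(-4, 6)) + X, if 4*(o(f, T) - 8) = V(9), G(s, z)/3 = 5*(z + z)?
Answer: 7203/4 ≈ 1800.8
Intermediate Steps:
G(s, z) = 30*z (G(s, z) = 3*(5*(z + z)) = 3*(5*(2*z)) = 3*(10*z) = 30*z)
V(L) = L + 2*L² (V(L) = (L² + L²) + L = 2*L² + L = L + 2*L²)
X = 1750 (X = 1682 + 68 = 1750)
o(f, T) = 203/4 (o(f, T) = 8 + (9*(1 + 2*9))/4 = 8 + (9*(1 + 18))/4 = 8 + (9*19)/4 = 8 + (¼)*171 = 8 + 171/4 = 203/4)
o(-120, G(-4, 6)) + X = 203/4 + 1750 = 7203/4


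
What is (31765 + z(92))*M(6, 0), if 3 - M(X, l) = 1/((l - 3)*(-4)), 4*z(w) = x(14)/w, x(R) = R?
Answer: 204566845/2208 ≈ 92648.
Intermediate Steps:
z(w) = 7/(2*w) (z(w) = (14/w)/4 = 7/(2*w))
M(X, l) = 3 - 1/(12 - 4*l) (M(X, l) = 3 - 1/((l - 3)*(-4)) = 3 - 1/((-3 + l)*(-4)) = 3 - 1/(12 - 4*l))
(31765 + z(92))*M(6, 0) = (31765 + (7/2)/92)*((-35 + 12*0)/(4*(-3 + 0))) = (31765 + (7/2)*(1/92))*((¼)*(-35 + 0)/(-3)) = (31765 + 7/184)*((¼)*(-⅓)*(-35)) = (5844767/184)*(35/12) = 204566845/2208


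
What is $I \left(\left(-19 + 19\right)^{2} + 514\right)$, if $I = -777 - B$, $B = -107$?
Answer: $-344380$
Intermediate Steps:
$I = -670$ ($I = -777 - -107 = -777 + 107 = -670$)
$I \left(\left(-19 + 19\right)^{2} + 514\right) = - 670 \left(\left(-19 + 19\right)^{2} + 514\right) = - 670 \left(0^{2} + 514\right) = - 670 \left(0 + 514\right) = \left(-670\right) 514 = -344380$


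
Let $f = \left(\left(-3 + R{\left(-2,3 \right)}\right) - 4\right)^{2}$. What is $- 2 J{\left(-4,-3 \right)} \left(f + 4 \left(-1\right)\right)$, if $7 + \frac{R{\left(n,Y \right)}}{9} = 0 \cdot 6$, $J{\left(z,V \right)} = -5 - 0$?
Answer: $48960$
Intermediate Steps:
$J{\left(z,V \right)} = -5$ ($J{\left(z,V \right)} = -5 + 0 = -5$)
$R{\left(n,Y \right)} = -63$ ($R{\left(n,Y \right)} = -63 + 9 \cdot 0 \cdot 6 = -63 + 9 \cdot 0 = -63 + 0 = -63$)
$f = 4900$ ($f = \left(\left(-3 - 63\right) - 4\right)^{2} = \left(-66 - 4\right)^{2} = \left(-70\right)^{2} = 4900$)
$- 2 J{\left(-4,-3 \right)} \left(f + 4 \left(-1\right)\right) = \left(-2\right) \left(-5\right) \left(4900 + 4 \left(-1\right)\right) = 10 \left(4900 - 4\right) = 10 \cdot 4896 = 48960$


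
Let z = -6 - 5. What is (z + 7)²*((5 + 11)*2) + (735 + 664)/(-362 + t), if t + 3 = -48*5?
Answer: 308361/605 ≈ 509.69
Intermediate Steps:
z = -11
t = -243 (t = -3 - 48*5 = -3 - 240 = -243)
(z + 7)²*((5 + 11)*2) + (735 + 664)/(-362 + t) = (-11 + 7)²*((5 + 11)*2) + (735 + 664)/(-362 - 243) = (-4)²*(16*2) + 1399/(-605) = 16*32 + 1399*(-1/605) = 512 - 1399/605 = 308361/605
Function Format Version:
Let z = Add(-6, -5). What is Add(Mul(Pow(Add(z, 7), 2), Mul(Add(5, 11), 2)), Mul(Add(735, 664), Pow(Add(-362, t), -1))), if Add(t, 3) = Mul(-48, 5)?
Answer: Rational(308361, 605) ≈ 509.69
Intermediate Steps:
z = -11
t = -243 (t = Add(-3, Mul(-48, 5)) = Add(-3, -240) = -243)
Add(Mul(Pow(Add(z, 7), 2), Mul(Add(5, 11), 2)), Mul(Add(735, 664), Pow(Add(-362, t), -1))) = Add(Mul(Pow(Add(-11, 7), 2), Mul(Add(5, 11), 2)), Mul(Add(735, 664), Pow(Add(-362, -243), -1))) = Add(Mul(Pow(-4, 2), Mul(16, 2)), Mul(1399, Pow(-605, -1))) = Add(Mul(16, 32), Mul(1399, Rational(-1, 605))) = Add(512, Rational(-1399, 605)) = Rational(308361, 605)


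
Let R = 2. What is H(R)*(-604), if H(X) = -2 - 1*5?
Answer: 4228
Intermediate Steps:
H(X) = -7 (H(X) = -2 - 5 = -7)
H(R)*(-604) = -7*(-604) = 4228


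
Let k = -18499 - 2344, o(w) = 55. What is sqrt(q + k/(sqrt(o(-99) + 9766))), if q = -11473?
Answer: sqrt(-1106594266393 - 204699103*sqrt(9821))/9821 ≈ 108.09*I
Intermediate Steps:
k = -20843
sqrt(q + k/(sqrt(o(-99) + 9766))) = sqrt(-11473 - 20843/sqrt(55 + 9766)) = sqrt(-11473 - 20843*sqrt(9821)/9821)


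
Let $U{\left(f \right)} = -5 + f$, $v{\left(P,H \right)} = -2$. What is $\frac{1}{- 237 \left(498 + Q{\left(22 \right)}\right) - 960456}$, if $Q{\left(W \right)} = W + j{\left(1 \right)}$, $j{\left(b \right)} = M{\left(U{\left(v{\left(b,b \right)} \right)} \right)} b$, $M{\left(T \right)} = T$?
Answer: $- \frac{1}{1082037} \approx -9.2418 \cdot 10^{-7}$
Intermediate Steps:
$j{\left(b \right)} = - 7 b$ ($j{\left(b \right)} = \left(-5 - 2\right) b = - 7 b$)
$Q{\left(W \right)} = -7 + W$ ($Q{\left(W \right)} = W - 7 = -7 + W$)
$\frac{1}{- 237 \left(498 + Q{\left(22 \right)}\right) - 960456} = \frac{1}{- 237 \left(498 + \left(-7 + 22\right)\right) - 960456} = \frac{1}{- 237 \left(498 + 15\right) - 960456} = \frac{1}{\left(-237\right) 513 - 960456} = \frac{1}{-121581 - 960456} = \frac{1}{-1082037} = - \frac{1}{1082037}$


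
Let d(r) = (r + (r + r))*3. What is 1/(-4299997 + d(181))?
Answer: -1/4298368 ≈ -2.3265e-7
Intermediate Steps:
d(r) = 9*r (d(r) = (r + 2*r)*3 = (3*r)*3 = 9*r)
1/(-4299997 + d(181)) = 1/(-4299997 + 9*181) = 1/(-4299997 + 1629) = 1/(-4298368) = -1/4298368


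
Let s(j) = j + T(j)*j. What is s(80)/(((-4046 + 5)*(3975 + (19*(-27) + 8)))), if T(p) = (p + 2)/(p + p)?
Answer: -121/14022270 ≈ -8.6291e-6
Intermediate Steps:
T(p) = (2 + p)/(2*p) (T(p) = (2 + p)/((2*p)) = (2 + p)*(1/(2*p)) = (2 + p)/(2*p))
s(j) = 1 + 3*j/2 (s(j) = j + ((2 + j)/(2*j))*j = j + (1 + j/2) = 1 + 3*j/2)
s(80)/(((-4046 + 5)*(3975 + (19*(-27) + 8)))) = (1 + (3/2)*80)/(((-4046 + 5)*(3975 + (19*(-27) + 8)))) = (1 + 120)/((-4041*(3975 + (-513 + 8)))) = 121/((-4041*(3975 - 505))) = 121/((-4041*3470)) = 121/(-14022270) = 121*(-1/14022270) = -121/14022270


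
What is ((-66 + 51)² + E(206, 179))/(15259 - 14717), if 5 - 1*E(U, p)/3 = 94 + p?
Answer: -579/542 ≈ -1.0683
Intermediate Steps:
E(U, p) = -267 - 3*p (E(U, p) = 15 - 3*(94 + p) = 15 + (-282 - 3*p) = -267 - 3*p)
((-66 + 51)² + E(206, 179))/(15259 - 14717) = ((-66 + 51)² + (-267 - 3*179))/(15259 - 14717) = ((-15)² + (-267 - 537))/542 = (225 - 804)*(1/542) = -579*1/542 = -579/542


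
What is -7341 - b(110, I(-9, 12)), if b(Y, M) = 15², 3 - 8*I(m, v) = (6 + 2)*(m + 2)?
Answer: -7566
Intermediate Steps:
I(m, v) = -13/8 - m (I(m, v) = 3/8 - (6 + 2)*(m + 2)/8 = 3/8 - (2 + m) = 3/8 - (16 + 8*m)/8 = 3/8 + (-2 - m) = -13/8 - m)
b(Y, M) = 225
-7341 - b(110, I(-9, 12)) = -7341 - 1*225 = -7341 - 225 = -7566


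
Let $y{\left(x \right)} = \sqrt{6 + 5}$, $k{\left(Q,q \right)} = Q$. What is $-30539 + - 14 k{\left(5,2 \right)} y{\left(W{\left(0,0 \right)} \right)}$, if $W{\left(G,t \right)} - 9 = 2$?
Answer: $-30539 - 70 \sqrt{11} \approx -30771.0$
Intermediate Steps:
$W{\left(G,t \right)} = 11$ ($W{\left(G,t \right)} = 9 + 2 = 11$)
$y{\left(x \right)} = \sqrt{11}$
$-30539 + - 14 k{\left(5,2 \right)} y{\left(W{\left(0,0 \right)} \right)} = -30539 + \left(-14\right) 5 \sqrt{11} = -30539 - 70 \sqrt{11}$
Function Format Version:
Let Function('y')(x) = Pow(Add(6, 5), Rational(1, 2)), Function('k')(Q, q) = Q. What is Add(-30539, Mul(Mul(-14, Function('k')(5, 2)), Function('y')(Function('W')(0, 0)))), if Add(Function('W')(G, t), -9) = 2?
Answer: Add(-30539, Mul(-70, Pow(11, Rational(1, 2)))) ≈ -30771.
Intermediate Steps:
Function('W')(G, t) = 11 (Function('W')(G, t) = Add(9, 2) = 11)
Function('y')(x) = Pow(11, Rational(1, 2))
Add(-30539, Mul(Mul(-14, Function('k')(5, 2)), Function('y')(Function('W')(0, 0)))) = Add(-30539, Mul(Mul(-14, 5), Pow(11, Rational(1, 2)))) = Add(-30539, Mul(-70, Pow(11, Rational(1, 2))))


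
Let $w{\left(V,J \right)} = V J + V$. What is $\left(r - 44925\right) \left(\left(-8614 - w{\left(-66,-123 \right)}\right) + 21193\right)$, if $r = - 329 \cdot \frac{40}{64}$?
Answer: $- \frac{1634450715}{8} \approx -2.0431 \cdot 10^{8}$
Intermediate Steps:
$w{\left(V,J \right)} = V + J V$ ($w{\left(V,J \right)} = J V + V = V + J V$)
$r = - \frac{1645}{8}$ ($r = - 329 \cdot 40 \cdot \frac{1}{64} = \left(-329\right) \frac{5}{8} = - \frac{1645}{8} \approx -205.63$)
$\left(r - 44925\right) \left(\left(-8614 - w{\left(-66,-123 \right)}\right) + 21193\right) = \left(- \frac{1645}{8} - 44925\right) \left(\left(-8614 - - 66 \left(1 - 123\right)\right) + 21193\right) = - \frac{361045 \left(\left(-8614 - \left(-66\right) \left(-122\right)\right) + 21193\right)}{8} = - \frac{361045 \left(\left(-8614 - 8052\right) + 21193\right)}{8} = - \frac{361045 \left(-16666 + 21193\right)}{8} = \left(- \frac{361045}{8}\right) 4527 = - \frac{1634450715}{8}$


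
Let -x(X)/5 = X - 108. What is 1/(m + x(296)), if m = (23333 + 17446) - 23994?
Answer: 1/15845 ≈ 6.3111e-5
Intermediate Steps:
x(X) = 540 - 5*X (x(X) = -5*(X - 108) = -5*(-108 + X) = 540 - 5*X)
m = 16785 (m = 40779 - 23994 = 16785)
1/(m + x(296)) = 1/(16785 + (540 - 5*296)) = 1/(16785 + (540 - 1480)) = 1/(16785 - 940) = 1/15845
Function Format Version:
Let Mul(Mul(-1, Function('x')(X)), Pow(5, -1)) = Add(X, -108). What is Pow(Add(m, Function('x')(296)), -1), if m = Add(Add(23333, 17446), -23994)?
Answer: Rational(1, 15845) ≈ 6.3111e-5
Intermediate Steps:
Function('x')(X) = Add(540, Mul(-5, X)) (Function('x')(X) = Mul(-5, Add(X, -108)) = Mul(-5, Add(-108, X)) = Add(540, Mul(-5, X)))
m = 16785 (m = Add(40779, -23994) = 16785)
Pow(Add(m, Function('x')(296)), -1) = Pow(Add(16785, Add(540, Mul(-5, 296))), -1) = Pow(Add(16785, Add(540, -1480)), -1) = Pow(Add(16785, -940), -1) = Pow(15845, -1) = Rational(1, 15845)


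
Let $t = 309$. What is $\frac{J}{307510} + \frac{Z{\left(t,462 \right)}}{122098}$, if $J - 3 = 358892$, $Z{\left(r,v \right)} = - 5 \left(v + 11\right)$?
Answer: $\frac{2154655028}{1877317799} \approx 1.1477$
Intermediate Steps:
$Z{\left(r,v \right)} = -55 - 5 v$ ($Z{\left(r,v \right)} = - 5 \left(11 + v\right) = -55 - 5 v$)
$J = 358895$ ($J = 3 + 358892 = 358895$)
$\frac{J}{307510} + \frac{Z{\left(t,462 \right)}}{122098} = \frac{358895}{307510} + \frac{-55 - 2310}{122098} = 358895 \cdot \frac{1}{307510} + \left(-55 - 2310\right) \frac{1}{122098} = \frac{71779}{61502} - \frac{2365}{122098} = \frac{2154655028}{1877317799}$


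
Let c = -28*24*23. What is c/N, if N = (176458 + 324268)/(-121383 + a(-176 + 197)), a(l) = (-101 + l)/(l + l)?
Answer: 938062544/250363 ≈ 3746.8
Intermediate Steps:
c = -15456 (c = -672*23 = -15456)
a(l) = (-101 + l)/(2*l) (a(l) = (-101 + l)/((2*l)) = (-101 + l)*(1/(2*l)) = (-101 + l)/(2*l))
N = -10515246/2549083 (N = (176458 + 324268)/(-121383 + (-101 + (-176 + 197))/(2*(-176 + 197))) = 500726/(-121383 + (½)*(-101 + 21)/21) = 500726/(-121383 + (½)*(1/21)*(-80)) = 500726/(-121383 - 40/21) = 500726/(-2549083/21) = 500726*(-21/2549083) = -10515246/2549083 ≈ -4.1251)
c/N = -15456/(-10515246/2549083) = -15456*(-2549083/10515246) = 938062544/250363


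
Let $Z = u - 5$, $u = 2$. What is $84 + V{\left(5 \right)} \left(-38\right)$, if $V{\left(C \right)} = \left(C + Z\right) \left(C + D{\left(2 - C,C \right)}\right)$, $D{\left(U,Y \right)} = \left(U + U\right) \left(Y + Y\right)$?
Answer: $4264$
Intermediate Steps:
$D{\left(U,Y \right)} = 4 U Y$ ($D{\left(U,Y \right)} = 2 U 2 Y = 4 U Y$)
$Z = -3$ ($Z = 2 - 5 = -3$)
$V{\left(C \right)} = \left(-3 + C\right) \left(C + 4 C \left(2 - C\right)\right)$ ($V{\left(C \right)} = \left(C - 3\right) \left(C + 4 \left(2 - C\right) C\right) = \left(-3 + C\right) \left(C + 4 C \left(2 - C\right)\right)$)
$84 + V{\left(5 \right)} \left(-38\right) = 84 + 5 \left(-27 - 4 \cdot 5^{2} + 21 \cdot 5\right) \left(-38\right) = 84 + 5 \left(-27 - 100 + 105\right) \left(-38\right) = 84 + 5 \left(-22\right) \left(-38\right) = 84 - -4180 = 84 + 4180 = 4264$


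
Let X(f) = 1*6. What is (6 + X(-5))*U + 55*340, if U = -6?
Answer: 18628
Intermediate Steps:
X(f) = 6
(6 + X(-5))*U + 55*340 = (6 + 6)*(-6) + 55*340 = 12*(-6) + 18700 = -72 + 18700 = 18628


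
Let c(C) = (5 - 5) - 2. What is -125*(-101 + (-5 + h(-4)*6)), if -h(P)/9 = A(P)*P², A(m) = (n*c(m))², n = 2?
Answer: 1741250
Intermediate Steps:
c(C) = -2 (c(C) = 0 - 2 = -2)
A(m) = 16 (A(m) = (2*(-2))² = (-4)² = 16)
h(P) = -144*P²
-125*(-101 + (-5 + h(-4)*6)) = -125*(-101 + (-5 - 144*(-4)²*6)) = -125*(-101 + (-5 - 144*16*6)) = -125*(-101 + (-5 - 2304*6)) = -125*(-101 + (-5 - 13824)) = -125*(-101 - 13829) = -125*(-13930) = 1741250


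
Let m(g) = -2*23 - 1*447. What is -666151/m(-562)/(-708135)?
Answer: -666151/349110555 ≈ -0.0019081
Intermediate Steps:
m(g) = -493 (m(g) = -46 - 447 = -493)
-666151/m(-562)/(-708135) = -666151/(-493)/(-708135) = -666151*(-1/493)*(-1/708135) = (666151/493)*(-1/708135) = -666151/349110555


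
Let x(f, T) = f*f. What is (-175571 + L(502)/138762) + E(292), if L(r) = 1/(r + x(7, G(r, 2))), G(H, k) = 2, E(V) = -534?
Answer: -13464611787509/76457862 ≈ -1.7611e+5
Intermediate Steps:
x(f, T) = f**2
L(r) = 1/(49 + r) (L(r) = 1/(r + 7**2) = 1/(r + 49) = 1/(49 + r))
(-175571 + L(502)/138762) + E(292) = (-175571 + 1/((49 + 502)*138762)) - 534 = (-175571 + (1/138762)/551) - 534 = (-175571 + (1/551)*(1/138762)) - 534 = (-175571 + 1/76457862) - 534 = -13423783289201/76457862 - 534 = -13464611787509/76457862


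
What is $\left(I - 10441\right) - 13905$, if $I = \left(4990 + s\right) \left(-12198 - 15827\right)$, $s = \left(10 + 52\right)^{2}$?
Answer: $-247597196$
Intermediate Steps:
$s = 3844$ ($s = 62^{2} = 3844$)
$I = -247572850$ ($I = \left(4990 + 3844\right) \left(-12198 - 15827\right) = 8834 \left(-28025\right) = -247572850$)
$\left(I - 10441\right) - 13905 = \left(-247572850 - 10441\right) - 13905 = -247583291 - 13905 = -247597196$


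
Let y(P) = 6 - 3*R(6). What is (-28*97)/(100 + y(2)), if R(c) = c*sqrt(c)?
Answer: -71974/2323 - 12222*sqrt(6)/2323 ≈ -43.871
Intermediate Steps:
R(c) = c**(3/2)
y(P) = 6 - 18*sqrt(6)
(-28*97)/(100 + y(2)) = (-28*97)/(100 + (6 - 18*sqrt(6))) = -2716/(106 - 18*sqrt(6))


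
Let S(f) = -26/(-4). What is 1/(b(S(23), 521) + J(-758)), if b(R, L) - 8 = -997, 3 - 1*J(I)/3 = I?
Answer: 1/1294 ≈ 0.00077280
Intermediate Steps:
S(f) = 13/2 (S(f) = -26*(-¼) = 13/2)
J(I) = 9 - 3*I
b(R, L) = -989 (b(R, L) = 8 - 997 = -989)
1/(b(S(23), 521) + J(-758)) = 1/(-989 + (9 - 3*(-758))) = 1/(-989 + (9 + 2274)) = 1/(-989 + 2283) = 1/1294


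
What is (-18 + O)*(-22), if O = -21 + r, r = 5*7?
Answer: 88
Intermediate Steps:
r = 35
O = 14 (O = -21 + 35 = 14)
(-18 + O)*(-22) = (-18 + 14)*(-22) = -4*(-22) = 88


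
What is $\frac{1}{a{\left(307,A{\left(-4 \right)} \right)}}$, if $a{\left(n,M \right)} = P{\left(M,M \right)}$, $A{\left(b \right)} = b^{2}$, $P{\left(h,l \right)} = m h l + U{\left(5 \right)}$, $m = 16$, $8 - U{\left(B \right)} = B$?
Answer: $\frac{1}{4099} \approx 0.00024396$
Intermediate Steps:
$U{\left(B \right)} = 8 - B$
$P{\left(h,l \right)} = 3 + 16 h l$ ($P{\left(h,l \right)} = 16 h l + \left(8 - 5\right) = 16 h l + 3 = 3 + 16 h l$)
$a{\left(n,M \right)} = 3 + 16 M^{2}$ ($a{\left(n,M \right)} = 3 + 16 M M = 3 + 16 M^{2}$)
$\frac{1}{a{\left(307,A{\left(-4 \right)} \right)}} = \frac{1}{3 + 16 \left(\left(-4\right)^{2}\right)^{2}} = \frac{1}{3 + 16 \cdot 16^{2}} = \frac{1}{3 + 16 \cdot 256} = \frac{1}{3 + 4096} = \frac{1}{4099}$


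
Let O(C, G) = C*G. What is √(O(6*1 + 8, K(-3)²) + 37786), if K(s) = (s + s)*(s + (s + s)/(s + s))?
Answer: √39802 ≈ 199.50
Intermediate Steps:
K(s) = 2*s*(1 + s) (K(s) = (2*s)*(s + (2*s)/((2*s))) = (2*s)*(s + (2*s)*(1/(2*s))) = (2*s)*(s + 1) = (2*s)*(1 + s) = 2*s*(1 + s))
√(O(6*1 + 8, K(-3)²) + 37786) = √((6*1 + 8)*(2*(-3)*(1 - 3))² + 37786) = √((6 + 8)*(2*(-3)*(-2))² + 37786) = √(14*12² + 37786) = √(14*144 + 37786) = √(2016 + 37786) = √39802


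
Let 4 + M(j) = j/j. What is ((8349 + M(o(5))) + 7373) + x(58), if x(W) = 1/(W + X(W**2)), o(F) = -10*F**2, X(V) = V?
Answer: 53790419/3422 ≈ 15719.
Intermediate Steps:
x(W) = 1/(W + W**2)
M(j) = -3 (M(j) = -4 + j/j = -4 + 1 = -3)
((8349 + M(o(5))) + 7373) + x(58) = ((8349 - 3) + 7373) + 1/(58*(1 + 58)) = (8346 + 7373) + (1/58)/59 = 15719 + (1/58)*(1/59) = 15719 + 1/3422 = 53790419/3422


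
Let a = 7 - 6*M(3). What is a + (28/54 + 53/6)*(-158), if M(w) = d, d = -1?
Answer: -39544/27 ≈ -1464.6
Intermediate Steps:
M(w) = -1
a = 13 (a = 7 - 6*(-1) = 7 + 6 = 13)
a + (28/54 + 53/6)*(-158) = 13 + (28/54 + 53/6)*(-158) = 13 + (28*(1/54) + 53*(⅙))*(-158) = 13 + (14/27 + 53/6)*(-158) = 13 + (505/54)*(-158) = 13 - 39895/27 = -39544/27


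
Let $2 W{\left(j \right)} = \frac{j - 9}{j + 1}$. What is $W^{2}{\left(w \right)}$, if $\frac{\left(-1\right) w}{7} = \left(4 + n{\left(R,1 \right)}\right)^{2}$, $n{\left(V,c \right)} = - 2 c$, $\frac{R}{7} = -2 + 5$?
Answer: $\frac{1369}{2916} \approx 0.46948$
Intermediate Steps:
$R = 21$ ($R = 7 \left(-2 + 5\right) = 7 \cdot 3 = 21$)
$w = -28$ ($w = - 7 \left(4 - 2\right)^{2} = - 7 \cdot 2^{2} = \left(-7\right) 4 = -28$)
$W{\left(j \right)} = \frac{-9 + j}{2 \left(1 + j\right)}$ ($W{\left(j \right)} = \frac{\left(j - 9\right) \frac{1}{j + 1}}{2} = \frac{\left(-9 + j\right) \frac{1}{1 + j}}{2} = \frac{\frac{1}{1 + j} \left(-9 + j\right)}{2} = \frac{-9 + j}{2 \left(1 + j\right)}$)
$W^{2}{\left(w \right)} = \left(\frac{-9 - 28}{2 \left(1 - 28\right)}\right)^{2} = \left(\frac{1}{2} \frac{1}{-27} \left(-37\right)\right)^{2} = \left(\frac{1}{2} \left(- \frac{1}{27}\right) \left(-37\right)\right)^{2} = \left(\frac{37}{54}\right)^{2} = \frac{1369}{2916}$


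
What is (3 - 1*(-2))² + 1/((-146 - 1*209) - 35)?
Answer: 9749/390 ≈ 24.997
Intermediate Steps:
(3 - 1*(-2))² + 1/((-146 - 1*209) - 35) = (3 + 2)² + 1/((-146 - 209) - 35) = 5² + 1/(-355 - 35) = 25 + 1/(-390) = 25 - 1/390 = 9749/390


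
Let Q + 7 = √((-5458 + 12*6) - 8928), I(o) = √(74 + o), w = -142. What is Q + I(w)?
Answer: -7 + I*√14314 + 2*I*√17 ≈ -7.0 + 127.89*I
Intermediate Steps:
Q = -7 + I*√14314 (Q = -7 + √((-5458 + 12*6) - 8928) = -7 + √((-5458 + 72) - 8928) = -7 + √(-5386 - 8928) = -7 + √(-14314) = -7 + I*√14314 ≈ -7.0 + 119.64*I)
Q + I(w) = (-7 + I*√14314) + √(74 - 142) = (-7 + I*√14314) + √(-68) = (-7 + I*√14314) + 2*I*√17 = -7 + I*√14314 + 2*I*√17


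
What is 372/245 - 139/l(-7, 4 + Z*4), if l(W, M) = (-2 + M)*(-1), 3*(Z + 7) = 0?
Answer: -24383/6370 ≈ -3.8278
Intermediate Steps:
Z = -7 (Z = -7 + (1/3)*0 = -7 + 0 = -7)
l(W, M) = 2 - M
372/245 - 139/l(-7, 4 + Z*4) = 372/245 - 139/(2 - (4 - 7*4)) = 372*(1/245) - 139/(2 - (4 - 28)) = 372/245 - 139/(2 - 1*(-24)) = 372/245 - 139/(2 + 24) = 372/245 - 139/26 = -24383/6370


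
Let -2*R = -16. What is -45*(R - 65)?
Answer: 2565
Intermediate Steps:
R = 8 (R = -½*(-16) = 8)
-45*(R - 65) = -45*(8 - 65) = -45*(-57) = 2565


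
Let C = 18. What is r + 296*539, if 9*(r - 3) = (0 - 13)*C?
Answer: 159521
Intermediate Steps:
r = -23 (r = 3 + ((0 - 13)*18)/9 = 3 + (-13*18)/9 = 3 + (⅑)*(-234) = 3 - 26 = -23)
r + 296*539 = -23 + 296*539 = -23 + 159544 = 159521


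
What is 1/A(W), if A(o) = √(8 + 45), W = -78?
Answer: √53/53 ≈ 0.13736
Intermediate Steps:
A(o) = √53
1/A(W) = 1/(√53) = √53/53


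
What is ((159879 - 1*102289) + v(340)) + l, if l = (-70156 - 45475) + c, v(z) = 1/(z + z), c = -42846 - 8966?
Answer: -74700039/680 ≈ -1.0985e+5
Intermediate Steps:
c = -51812
v(z) = 1/(2*z)
l = -167443 (l = (-70156 - 45475) - 51812 = -115631 - 51812 = -167443)
((159879 - 1*102289) + v(340)) + l = ((159879 - 1*102289) + (½)/340) - 167443 = ((159879 - 102289) + (½)*(1/340)) - 167443 = (57590 + 1/680) - 167443 = 39161201/680 - 167443 = -74700039/680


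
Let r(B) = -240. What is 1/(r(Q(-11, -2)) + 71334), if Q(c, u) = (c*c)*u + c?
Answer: 1/71094 ≈ 1.4066e-5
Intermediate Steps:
Q(c, u) = c + u*c² (Q(c, u) = c²*u + c = u*c² + c = c + u*c²)
1/(r(Q(-11, -2)) + 71334) = 1/(-240 + 71334) = 1/71094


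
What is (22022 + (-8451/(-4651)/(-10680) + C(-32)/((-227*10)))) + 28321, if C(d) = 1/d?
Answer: 1513739948731547/30068528960 ≈ 50343.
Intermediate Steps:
(22022 + (-8451/(-4651)/(-10680) + C(-32)/((-227*10)))) + 28321 = (22022 + (-8451/(-4651)/(-10680) + 1/((-32)*((-227*10))))) + 28321 = (22022 + (-8451*(-1/4651)*(-1/10680) - 1/32/(-2270))) + 28321 = (22022 + ((8451/4651)*(-1/10680) - 1/32*(-1/2270))) + 28321 = (22022 + (-2817/16557560 + 1/72640)) + 28321 = (22022 - 4701733/30068528960) + 28321 = 662169140055387/30068528960 + 28321 = 1513739948731547/30068528960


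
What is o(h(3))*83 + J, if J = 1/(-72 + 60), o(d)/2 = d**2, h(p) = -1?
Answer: 1991/12 ≈ 165.92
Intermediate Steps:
o(d) = 2*d**2
J = -1/12 (J = 1/(-12) = -1/12 ≈ -0.083333)
o(h(3))*83 + J = (2*(-1)**2)*83 - 1/12 = (2*1)*83 - 1/12 = 2*83 - 1/12 = 166 - 1/12 = 1991/12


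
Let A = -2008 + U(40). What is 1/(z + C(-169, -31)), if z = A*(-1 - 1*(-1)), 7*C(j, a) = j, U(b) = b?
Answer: -7/169 ≈ -0.041420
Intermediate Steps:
A = -1968 (A = -2008 + 40 = -1968)
C(j, a) = j/7
z = 0 (z = -1968*(-1 - 1*(-1)) = -1968*(-1 + 1) = -1968*0 = 0)
1/(z + C(-169, -31)) = 1/(0 + (⅐)*(-169)) = 1/(0 - 169/7) = 1/(-169/7) = -7/169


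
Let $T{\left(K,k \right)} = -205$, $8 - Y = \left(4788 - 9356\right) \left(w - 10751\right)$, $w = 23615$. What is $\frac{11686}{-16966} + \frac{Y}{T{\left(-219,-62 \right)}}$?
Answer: $- \frac{99697138179}{347803} \approx -2.8665 \cdot 10^{5}$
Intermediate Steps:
$Y = 58762760$ ($Y = 8 - \left(4788 - 9356\right) \left(23615 - 10751\right) = 8 - \left(-4568\right) 12864 = 8 - -58762752 = 8 + 58762752 = 58762760$)
$\frac{11686}{-16966} + \frac{Y}{T{\left(-219,-62 \right)}} = \frac{11686}{-16966} + \frac{58762760}{-205} = 11686 \left(- \frac{1}{16966}\right) + 58762760 \left(- \frac{1}{205}\right) = - \frac{5843}{8483} - \frac{11752552}{41} = - \frac{99697138179}{347803}$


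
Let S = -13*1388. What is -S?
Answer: 18044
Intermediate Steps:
S = -18044
-S = -1*(-18044) = 18044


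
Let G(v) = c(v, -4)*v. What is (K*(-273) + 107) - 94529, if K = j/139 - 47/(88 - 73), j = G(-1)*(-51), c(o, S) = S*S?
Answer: -66142627/695 ≈ -95169.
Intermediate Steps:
c(o, S) = S²
G(v) = 16*v (G(v) = (-4)²*v = 16*v)
j = 816 (j = (16*(-1))*(-51) = -16*(-51) = 816)
K = 5707/2085 (K = 816/139 - 47/(88 - 73) = 816*(1/139) - 47/15 = 816/139 - 47*1/15 = 816/139 - 47/15 = 5707/2085 ≈ 2.7372)
(K*(-273) + 107) - 94529 = ((5707/2085)*(-273) + 107) - 94529 = (-519337/695 + 107) - 94529 = -444972/695 - 94529 = -66142627/695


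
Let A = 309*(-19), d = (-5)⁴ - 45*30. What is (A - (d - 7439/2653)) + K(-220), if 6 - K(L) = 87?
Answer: -13859792/2653 ≈ -5224.2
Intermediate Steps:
K(L) = -81 (K(L) = 6 - 1*87 = 6 - 87 = -81)
d = -725 (d = 625 - 1350 = -725)
A = -5871
(A - (d - 7439/2653)) + K(-220) = (-5871 - (-725 - 7439/2653)) - 81 = (-5871 - 1*(-1930864/2653)) - 81 = (-5871 + 1930864/2653) - 81 = -13644899/2653 - 81 = -13859792/2653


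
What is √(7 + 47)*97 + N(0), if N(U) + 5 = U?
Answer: -5 + 291*√6 ≈ 707.80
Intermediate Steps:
N(U) = -5 + U
√(7 + 47)*97 + N(0) = √(7 + 47)*97 + (-5 + 0) = √54*97 - 5 = (3*√6)*97 - 5 = 291*√6 - 5 = -5 + 291*√6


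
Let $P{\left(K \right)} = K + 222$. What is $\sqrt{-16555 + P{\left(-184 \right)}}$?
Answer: $i \sqrt{16517} \approx 128.52 i$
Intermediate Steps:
$P{\left(K \right)} = 222 + K$
$\sqrt{-16555 + P{\left(-184 \right)}} = \sqrt{-16555 + \left(222 - 184\right)} = \sqrt{-16555 + 38} = \sqrt{-16517} = i \sqrt{16517}$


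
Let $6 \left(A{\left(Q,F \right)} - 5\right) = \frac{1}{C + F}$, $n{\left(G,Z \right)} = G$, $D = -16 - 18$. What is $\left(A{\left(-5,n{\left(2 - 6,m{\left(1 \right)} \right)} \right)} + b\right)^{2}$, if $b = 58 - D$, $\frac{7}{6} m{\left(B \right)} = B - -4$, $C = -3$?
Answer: $\frac{16589329}{1764} \approx 9404.4$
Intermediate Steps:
$m{\left(B \right)} = \frac{24}{7} + \frac{6 B}{7}$ ($m{\left(B \right)} = \frac{6 \left(B - -4\right)}{7} = \frac{6 \left(B + 4\right)}{7} = \frac{6 \left(4 + B\right)}{7} = \frac{24}{7} + \frac{6 B}{7}$)
$D = -34$
$A{\left(Q,F \right)} = 5 + \frac{1}{6 \left(-3 + F\right)}$
$b = 92$ ($b = 58 - -34 = 58 + 34 = 92$)
$\left(A{\left(-5,n{\left(2 - 6,m{\left(1 \right)} \right)} \right)} + b\right)^{2} = \left(\frac{-89 + 30 \left(2 - 6\right)}{6 \left(-3 + \left(2 - 6\right)\right)} + 92\right)^{2} = \left(\frac{-89 + 30 \left(-4\right)}{6 \left(-3 - 4\right)} + 92\right)^{2} = \left(\frac{-89 - 120}{6 \left(-7\right)} + 92\right)^{2} = \left(\frac{1}{6} \left(- \frac{1}{7}\right) \left(-209\right) + 92\right)^{2} = \left(\frac{209}{42} + 92\right)^{2} = \left(\frac{4073}{42}\right)^{2} = \frac{16589329}{1764}$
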